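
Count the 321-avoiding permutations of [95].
C_95 = 944973797977428207852605870454939596837230758234904050

These 321-avoiding permutations are counted by the Catalan number C_n = (1/(n + 1)) · C(2n, n). For n = 95: C_95 = (1/96) · C(190, 95) = 90717484605833107953850163563674201296374152790550788800/96 = 944973797977428207852605870454939596837230758234904050.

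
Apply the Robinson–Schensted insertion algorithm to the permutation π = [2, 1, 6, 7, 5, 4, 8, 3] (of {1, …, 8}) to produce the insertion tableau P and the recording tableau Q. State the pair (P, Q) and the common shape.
P = [1, 3, 7, 8] / [2, 4] / [5] / [6];  Q = [1, 3, 4, 7] / [2, 5] / [6] / [8];  common shape = (4, 2, 1, 1)

Row-insert the values π_1, π_2, … into P one at a time, bumping the leftmost entry strictly greater than the inserted value down to the next row. The recording tableau Q records, in position (i, j), the step at which that cell was added to P.
  Insert 2 (step 1): P = [2];  Q = [1]
  Insert 1 (step 2): P = [1] / [2];  Q = [1] / [2]
  Insert 6 (step 3): P = [1, 6] / [2];  Q = [1, 3] / [2]
  Insert 7 (step 4): P = [1, 6, 7] / [2];  Q = [1, 3, 4] / [2]
  Insert 5 (step 5): P = [1, 5, 7] / [2, 6];  Q = [1, 3, 4] / [2, 5]
  Insert 4 (step 6): P = [1, 4, 7] / [2, 5] / [6];  Q = [1, 3, 4] / [2, 5] / [6]
  Insert 8 (step 7): P = [1, 4, 7, 8] / [2, 5] / [6];  Q = [1, 3, 4, 7] / [2, 5] / [6]
  Insert 3 (step 8): P = [1, 3, 7, 8] / [2, 4] / [5] / [6];  Q = [1, 3, 4, 7] / [2, 5] / [6] / [8]
Final shape: (4, 2, 1, 1).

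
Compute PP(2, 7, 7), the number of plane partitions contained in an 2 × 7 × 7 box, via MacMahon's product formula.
PP(2, 7, 7) = 2760615

Evaluate the triple product over i = 1..2, j = 1..7, k = 1..7. The factors are (2/1) · (3/2) · (4/3) · (5/4) · (6/5) · (7/6) · (8/7) · (3/2) · … (98 factors total). The numerators and denominators telescope so the product is an integer; carrying out the multiplication exactly gives PP(2, 7, 7) = 2760615.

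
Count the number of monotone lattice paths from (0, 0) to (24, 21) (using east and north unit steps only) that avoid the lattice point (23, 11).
Number of paths = 3770508674790

Total paths from (0, 0) to (24, 21): C(45, 24) = 3773655750150. Paths through (23, 11): (paths (0, 0) → (23, 11)) × (paths (23, 11) → (24, 21)) = C(34, 23) · C(11, 1) = 286097760 · 11 = 3147075360. Avoidance count = 3773655750150 − 3147075360 = 3770508674790.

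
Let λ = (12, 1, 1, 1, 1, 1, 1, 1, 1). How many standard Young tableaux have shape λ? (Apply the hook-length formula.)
# SYT of shape (12, 1, 1, 1, 1, 1, 1, 1, 1) = 75582

Hook-length formula: f^λ = n! / Π hook(c), product over all cells c of the Young diagram. For λ = (12, 1, 1, 1, 1, 1, 1, 1, 1), n = 20 boxes. Hook lengths by row (left-to-right, top-to-bottom): [20, 11, 10, 9, 8, 7, 6, 5, 4, 3, 2, 1]; [8]; [7]; [6]; [5]; [4]; [3]; [2]; [1]. Product of hooks = 32188907520000. So f^λ = 20! / 32188907520000 = 2432902008176640000 / 32188907520000 = 75582.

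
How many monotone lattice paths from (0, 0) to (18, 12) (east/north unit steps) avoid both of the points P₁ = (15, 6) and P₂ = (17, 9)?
Number of paths = 71607409

Inclusion–exclusion. Total paths: C(30, 18) = 86493225. Through P₁: C(21, 15)·C(9, 3) = 4558176. Through P₂: C(26, 17)·C(4, 1) = 12498200. Since P₁ is strictly southwest of P₂, a monotone path through both must visit P₁ then P₂; paths through both = C(21, 15)·C(5, 2)·C(4, 1) = 2170560. Avoid both = 86493225 − 4558176 − 12498200 + 2170560 = 71607409.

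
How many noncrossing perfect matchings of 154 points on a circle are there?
C_77 = 18793142726809884575211361279087545193250040

These noncrossing handshakes are counted by the Catalan number C_n = (1/(n + 1)) · C(2n, n). For n = 77: C_77 = (1/78) · C(154, 77) = 1465865132691170996866486179768828525073503120/78 = 18793142726809884575211361279087545193250040.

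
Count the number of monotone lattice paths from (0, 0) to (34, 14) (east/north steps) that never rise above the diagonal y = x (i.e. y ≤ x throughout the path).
Number of paths = 289392373944

By the reflection principle (André's argument), the number of monotone paths to (34, 14) with n ≤ m that never go above y = x is C(48, 34) − C(48, 35) = 482320623240 − 192928249296 = 289392373944.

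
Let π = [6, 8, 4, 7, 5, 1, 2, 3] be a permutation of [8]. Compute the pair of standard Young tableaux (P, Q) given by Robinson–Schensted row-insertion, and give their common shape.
P = [1, 2, 3] / [4, 5] / [6, 7] / [8];  Q = [1, 2, 8] / [3, 4] / [5, 7] / [6];  common shape = (3, 2, 2, 1)

Row-insert the values π_1, π_2, … into P one at a time, bumping the leftmost entry strictly greater than the inserted value down to the next row. The recording tableau Q records, in position (i, j), the step at which that cell was added to P.
  Insert 6 (step 1): P = [6];  Q = [1]
  Insert 8 (step 2): P = [6, 8];  Q = [1, 2]
  Insert 4 (step 3): P = [4, 8] / [6];  Q = [1, 2] / [3]
  Insert 7 (step 4): P = [4, 7] / [6, 8];  Q = [1, 2] / [3, 4]
  Insert 5 (step 5): P = [4, 5] / [6, 7] / [8];  Q = [1, 2] / [3, 4] / [5]
  Insert 1 (step 6): P = [1, 5] / [4, 7] / [6] / [8];  Q = [1, 2] / [3, 4] / [5] / [6]
  Insert 2 (step 7): P = [1, 2] / [4, 5] / [6, 7] / [8];  Q = [1, 2] / [3, 4] / [5, 7] / [6]
  Insert 3 (step 8): P = [1, 2, 3] / [4, 5] / [6, 7] / [8];  Q = [1, 2, 8] / [3, 4] / [5, 7] / [6]
Final shape: (3, 2, 2, 1).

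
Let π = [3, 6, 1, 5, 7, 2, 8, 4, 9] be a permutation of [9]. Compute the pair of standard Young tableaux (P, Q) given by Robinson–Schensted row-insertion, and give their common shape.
P = [1, 2, 4, 8, 9] / [3, 5, 7] / [6];  Q = [1, 2, 5, 7, 9] / [3, 4, 8] / [6];  common shape = (5, 3, 1)

Row-insert the values π_1, π_2, … into P one at a time, bumping the leftmost entry strictly greater than the inserted value down to the next row. The recording tableau Q records, in position (i, j), the step at which that cell was added to P.
  Insert 3 (step 1): P = [3];  Q = [1]
  Insert 6 (step 2): P = [3, 6];  Q = [1, 2]
  Insert 1 (step 3): P = [1, 6] / [3];  Q = [1, 2] / [3]
  Insert 5 (step 4): P = [1, 5] / [3, 6];  Q = [1, 2] / [3, 4]
  Insert 7 (step 5): P = [1, 5, 7] / [3, 6];  Q = [1, 2, 5] / [3, 4]
  Insert 2 (step 6): P = [1, 2, 7] / [3, 5] / [6];  Q = [1, 2, 5] / [3, 4] / [6]
  Insert 8 (step 7): P = [1, 2, 7, 8] / [3, 5] / [6];  Q = [1, 2, 5, 7] / [3, 4] / [6]
  Insert 4 (step 8): P = [1, 2, 4, 8] / [3, 5, 7] / [6];  Q = [1, 2, 5, 7] / [3, 4, 8] / [6]
  Insert 9 (step 9): P = [1, 2, 4, 8, 9] / [3, 5, 7] / [6];  Q = [1, 2, 5, 7, 9] / [3, 4, 8] / [6]
Final shape: (5, 3, 1).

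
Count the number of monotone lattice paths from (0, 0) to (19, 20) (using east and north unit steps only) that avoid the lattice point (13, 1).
Number of paths = 68920785010

Total paths from (0, 0) to (19, 20): C(39, 19) = 68923264410. Paths through (13, 1): (paths (0, 0) → (13, 1)) × (paths (13, 1) → (19, 20)) = C(14, 13) · C(25, 6) = 14 · 177100 = 2479400. Avoidance count = 68923264410 − 2479400 = 68920785010.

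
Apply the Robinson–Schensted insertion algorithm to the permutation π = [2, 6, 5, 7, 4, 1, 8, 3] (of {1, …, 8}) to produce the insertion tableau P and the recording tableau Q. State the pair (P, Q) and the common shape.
P = [1, 3, 7, 8] / [2, 4] / [5] / [6];  Q = [1, 2, 4, 7] / [3, 8] / [5] / [6];  common shape = (4, 2, 1, 1)

Row-insert the values π_1, π_2, … into P one at a time, bumping the leftmost entry strictly greater than the inserted value down to the next row. The recording tableau Q records, in position (i, j), the step at which that cell was added to P.
  Insert 2 (step 1): P = [2];  Q = [1]
  Insert 6 (step 2): P = [2, 6];  Q = [1, 2]
  Insert 5 (step 3): P = [2, 5] / [6];  Q = [1, 2] / [3]
  Insert 7 (step 4): P = [2, 5, 7] / [6];  Q = [1, 2, 4] / [3]
  Insert 4 (step 5): P = [2, 4, 7] / [5] / [6];  Q = [1, 2, 4] / [3] / [5]
  Insert 1 (step 6): P = [1, 4, 7] / [2] / [5] / [6];  Q = [1, 2, 4] / [3] / [5] / [6]
  Insert 8 (step 7): P = [1, 4, 7, 8] / [2] / [5] / [6];  Q = [1, 2, 4, 7] / [3] / [5] / [6]
  Insert 3 (step 8): P = [1, 3, 7, 8] / [2, 4] / [5] / [6];  Q = [1, 2, 4, 7] / [3, 8] / [5] / [6]
Final shape: (4, 2, 1, 1).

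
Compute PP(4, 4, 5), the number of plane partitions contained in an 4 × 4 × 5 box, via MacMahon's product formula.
PP(4, 4, 5) = 1646568

Evaluate the triple product over i = 1..4, j = 1..4, k = 1..5. The factors are (2/1) · (3/2) · (4/3) · (5/4) · (6/5) · (3/2) · (4/3) · (5/4) · … (80 factors total). The numerators and denominators telescope so the product is an integer; carrying out the multiplication exactly gives PP(4, 4, 5) = 1646568.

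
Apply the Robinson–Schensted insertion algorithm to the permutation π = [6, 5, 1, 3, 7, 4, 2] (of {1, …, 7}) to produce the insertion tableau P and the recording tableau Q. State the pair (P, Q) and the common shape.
P = [1, 2, 4] / [3, 7] / [5] / [6];  Q = [1, 4, 5] / [2, 6] / [3] / [7];  common shape = (3, 2, 1, 1)

Row-insert the values π_1, π_2, … into P one at a time, bumping the leftmost entry strictly greater than the inserted value down to the next row. The recording tableau Q records, in position (i, j), the step at which that cell was added to P.
  Insert 6 (step 1): P = [6];  Q = [1]
  Insert 5 (step 2): P = [5] / [6];  Q = [1] / [2]
  Insert 1 (step 3): P = [1] / [5] / [6];  Q = [1] / [2] / [3]
  Insert 3 (step 4): P = [1, 3] / [5] / [6];  Q = [1, 4] / [2] / [3]
  Insert 7 (step 5): P = [1, 3, 7] / [5] / [6];  Q = [1, 4, 5] / [2] / [3]
  Insert 4 (step 6): P = [1, 3, 4] / [5, 7] / [6];  Q = [1, 4, 5] / [2, 6] / [3]
  Insert 2 (step 7): P = [1, 2, 4] / [3, 7] / [5] / [6];  Q = [1, 4, 5] / [2, 6] / [3] / [7]
Final shape: (3, 2, 1, 1).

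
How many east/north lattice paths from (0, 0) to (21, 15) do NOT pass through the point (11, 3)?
Number of paths = 5332523416

Total paths from (0, 0) to (21, 15): C(36, 21) = 5567902560. Paths through (11, 3): (paths (0, 0) → (11, 3)) × (paths (11, 3) → (21, 15)) = C(14, 11) · C(22, 10) = 364 · 646646 = 235379144. Avoidance count = 5567902560 − 235379144 = 5332523416.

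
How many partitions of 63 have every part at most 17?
p(63, parts ≤ 17) = 994644

Use the recurrence p(n, m) = p(n, m−1) + p(n−m, m): either the largest part is < m (count p(n, m−1)) or the largest part is exactly m (remove one copy of m, count p(n−m, m)). With p(0, ·) = 1 this gives p(63, parts ≤ 17) = 994644. (By conjugating Young diagrams, this also counts partitions of 63 into at most 17 parts.)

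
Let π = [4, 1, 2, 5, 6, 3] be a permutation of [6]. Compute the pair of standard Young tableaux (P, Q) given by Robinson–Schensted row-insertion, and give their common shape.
P = [1, 2, 3, 6] / [4, 5];  Q = [1, 3, 4, 5] / [2, 6];  common shape = (4, 2)

Row-insert the values π_1, π_2, … into P one at a time, bumping the leftmost entry strictly greater than the inserted value down to the next row. The recording tableau Q records, in position (i, j), the step at which that cell was added to P.
  Insert 4 (step 1): P = [4];  Q = [1]
  Insert 1 (step 2): P = [1] / [4];  Q = [1] / [2]
  Insert 2 (step 3): P = [1, 2] / [4];  Q = [1, 3] / [2]
  Insert 5 (step 4): P = [1, 2, 5] / [4];  Q = [1, 3, 4] / [2]
  Insert 6 (step 5): P = [1, 2, 5, 6] / [4];  Q = [1, 3, 4, 5] / [2]
  Insert 3 (step 6): P = [1, 2, 3, 6] / [4, 5];  Q = [1, 3, 4, 5] / [2, 6]
Final shape: (4, 2).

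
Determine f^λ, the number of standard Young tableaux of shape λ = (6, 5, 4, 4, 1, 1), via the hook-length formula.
# SYT of shape (6, 5, 4, 4, 1, 1) = 352716000

Hook-length formula: f^λ = n! / Π hook(c), product over all cells c of the Young diagram. For λ = (6, 5, 4, 4, 1, 1), n = 21 boxes. Hook lengths by row (left-to-right, top-to-bottom): [11, 8, 7, 6, 3, 1]; [9, 6, 5, 4, 1]; [7, 4, 3, 2]; [6, 3, 2, 1]; [2]; [1]. Product of hooks = 144850083840. So f^λ = 21! / 144850083840 = 51090942171709440000 / 144850083840 = 352716000.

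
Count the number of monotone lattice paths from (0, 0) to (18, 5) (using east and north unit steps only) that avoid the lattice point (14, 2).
Number of paths = 29449

Total paths from (0, 0) to (18, 5): C(23, 18) = 33649. Paths through (14, 2): (paths (0, 0) → (14, 2)) × (paths (14, 2) → (18, 5)) = C(16, 14) · C(7, 4) = 120 · 35 = 4200. Avoidance count = 33649 − 4200 = 29449.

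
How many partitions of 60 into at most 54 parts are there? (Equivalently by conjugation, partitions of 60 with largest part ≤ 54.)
p(60, parts ≤ 54) = 966448

Use the recurrence p(n, m) = p(n, m−1) + p(n−m, m): either the largest part is < m (count p(n, m−1)) or the largest part is exactly m (remove one copy of m, count p(n−m, m)). With p(0, ·) = 1 this gives p(60, parts ≤ 54) = 966448. (By conjugating Young diagrams, this also counts partitions of 60 into at most 54 parts.)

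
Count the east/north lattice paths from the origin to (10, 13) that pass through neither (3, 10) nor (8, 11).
Number of paths = 666550

Inclusion–exclusion. Total paths: C(23, 10) = 1144066. Through P₁: C(13, 3)·C(10, 7) = 34320. Through P₂: C(19, 8)·C(4, 2) = 453492. Since P₁ is strictly southwest of P₂, a monotone path through both must visit P₁ then P₂; paths through both = C(13, 3)·C(6, 5)·C(4, 2) = 10296. Avoid both = 1144066 − 34320 − 453492 + 10296 = 666550.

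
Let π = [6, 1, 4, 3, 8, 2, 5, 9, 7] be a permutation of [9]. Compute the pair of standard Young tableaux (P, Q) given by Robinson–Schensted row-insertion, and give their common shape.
P = [1, 2, 5, 7] / [3, 8, 9] / [4] / [6];  Q = [1, 3, 5, 8] / [2, 7, 9] / [4] / [6];  common shape = (4, 3, 1, 1)

Row-insert the values π_1, π_2, … into P one at a time, bumping the leftmost entry strictly greater than the inserted value down to the next row. The recording tableau Q records, in position (i, j), the step at which that cell was added to P.
  Insert 6 (step 1): P = [6];  Q = [1]
  Insert 1 (step 2): P = [1] / [6];  Q = [1] / [2]
  Insert 4 (step 3): P = [1, 4] / [6];  Q = [1, 3] / [2]
  Insert 3 (step 4): P = [1, 3] / [4] / [6];  Q = [1, 3] / [2] / [4]
  Insert 8 (step 5): P = [1, 3, 8] / [4] / [6];  Q = [1, 3, 5] / [2] / [4]
  Insert 2 (step 6): P = [1, 2, 8] / [3] / [4] / [6];  Q = [1, 3, 5] / [2] / [4] / [6]
  Insert 5 (step 7): P = [1, 2, 5] / [3, 8] / [4] / [6];  Q = [1, 3, 5] / [2, 7] / [4] / [6]
  Insert 9 (step 8): P = [1, 2, 5, 9] / [3, 8] / [4] / [6];  Q = [1, 3, 5, 8] / [2, 7] / [4] / [6]
  Insert 7 (step 9): P = [1, 2, 5, 7] / [3, 8, 9] / [4] / [6];  Q = [1, 3, 5, 8] / [2, 7, 9] / [4] / [6]
Final shape: (4, 3, 1, 1).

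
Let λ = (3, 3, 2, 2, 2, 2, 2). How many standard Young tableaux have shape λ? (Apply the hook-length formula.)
# SYT of shape (3, 3, 2, 2, 2, 2, 2) = 30030

Hook-length formula: f^λ = n! / Π hook(c), product over all cells c of the Young diagram. For λ = (3, 3, 2, 2, 2, 2, 2), n = 16 boxes. Hook lengths by row (left-to-right, top-to-bottom): [9, 8, 2]; [8, 7, 1]; [6, 5]; [5, 4]; [4, 3]; [3, 2]; [2, 1]. Product of hooks = 696729600. So f^λ = 16! / 696729600 = 20922789888000 / 696729600 = 30030.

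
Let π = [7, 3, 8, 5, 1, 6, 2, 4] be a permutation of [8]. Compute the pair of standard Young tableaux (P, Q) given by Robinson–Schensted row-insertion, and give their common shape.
P = [1, 2, 4] / [3, 5, 6] / [7, 8];  Q = [1, 3, 6] / [2, 4, 8] / [5, 7];  common shape = (3, 3, 2)

Row-insert the values π_1, π_2, … into P one at a time, bumping the leftmost entry strictly greater than the inserted value down to the next row. The recording tableau Q records, in position (i, j), the step at which that cell was added to P.
  Insert 7 (step 1): P = [7];  Q = [1]
  Insert 3 (step 2): P = [3] / [7];  Q = [1] / [2]
  Insert 8 (step 3): P = [3, 8] / [7];  Q = [1, 3] / [2]
  Insert 5 (step 4): P = [3, 5] / [7, 8];  Q = [1, 3] / [2, 4]
  Insert 1 (step 5): P = [1, 5] / [3, 8] / [7];  Q = [1, 3] / [2, 4] / [5]
  Insert 6 (step 6): P = [1, 5, 6] / [3, 8] / [7];  Q = [1, 3, 6] / [2, 4] / [5]
  Insert 2 (step 7): P = [1, 2, 6] / [3, 5] / [7, 8];  Q = [1, 3, 6] / [2, 4] / [5, 7]
  Insert 4 (step 8): P = [1, 2, 4] / [3, 5, 6] / [7, 8];  Q = [1, 3, 6] / [2, 4, 8] / [5, 7]
Final shape: (3, 3, 2).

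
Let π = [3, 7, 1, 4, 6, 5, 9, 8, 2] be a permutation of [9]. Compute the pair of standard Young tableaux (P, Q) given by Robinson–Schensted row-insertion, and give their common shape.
P = [1, 2, 5, 8] / [3, 4, 9] / [6] / [7];  Q = [1, 2, 5, 7] / [3, 4, 8] / [6] / [9];  common shape = (4, 3, 1, 1)

Row-insert the values π_1, π_2, … into P one at a time, bumping the leftmost entry strictly greater than the inserted value down to the next row. The recording tableau Q records, in position (i, j), the step at which that cell was added to P.
  Insert 3 (step 1): P = [3];  Q = [1]
  Insert 7 (step 2): P = [3, 7];  Q = [1, 2]
  Insert 1 (step 3): P = [1, 7] / [3];  Q = [1, 2] / [3]
  Insert 4 (step 4): P = [1, 4] / [3, 7];  Q = [1, 2] / [3, 4]
  Insert 6 (step 5): P = [1, 4, 6] / [3, 7];  Q = [1, 2, 5] / [3, 4]
  Insert 5 (step 6): P = [1, 4, 5] / [3, 6] / [7];  Q = [1, 2, 5] / [3, 4] / [6]
  Insert 9 (step 7): P = [1, 4, 5, 9] / [3, 6] / [7];  Q = [1, 2, 5, 7] / [3, 4] / [6]
  Insert 8 (step 8): P = [1, 4, 5, 8] / [3, 6, 9] / [7];  Q = [1, 2, 5, 7] / [3, 4, 8] / [6]
  Insert 2 (step 9): P = [1, 2, 5, 8] / [3, 4, 9] / [6] / [7];  Q = [1, 2, 5, 7] / [3, 4, 8] / [6] / [9]
Final shape: (4, 3, 1, 1).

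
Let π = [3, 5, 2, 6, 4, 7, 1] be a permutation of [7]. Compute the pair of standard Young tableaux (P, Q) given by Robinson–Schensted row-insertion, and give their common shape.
P = [1, 4, 6, 7] / [2, 5] / [3];  Q = [1, 2, 4, 6] / [3, 5] / [7];  common shape = (4, 2, 1)

Row-insert the values π_1, π_2, … into P one at a time, bumping the leftmost entry strictly greater than the inserted value down to the next row. The recording tableau Q records, in position (i, j), the step at which that cell was added to P.
  Insert 3 (step 1): P = [3];  Q = [1]
  Insert 5 (step 2): P = [3, 5];  Q = [1, 2]
  Insert 2 (step 3): P = [2, 5] / [3];  Q = [1, 2] / [3]
  Insert 6 (step 4): P = [2, 5, 6] / [3];  Q = [1, 2, 4] / [3]
  Insert 4 (step 5): P = [2, 4, 6] / [3, 5];  Q = [1, 2, 4] / [3, 5]
  Insert 7 (step 6): P = [2, 4, 6, 7] / [3, 5];  Q = [1, 2, 4, 6] / [3, 5]
  Insert 1 (step 7): P = [1, 4, 6, 7] / [2, 5] / [3];  Q = [1, 2, 4, 6] / [3, 5] / [7]
Final shape: (4, 2, 1).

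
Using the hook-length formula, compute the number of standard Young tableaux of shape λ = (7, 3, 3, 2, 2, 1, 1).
# SYT of shape (7, 3, 3, 2, 2, 1, 1) = 31081644

Hook-length formula: f^λ = n! / Π hook(c), product over all cells c of the Young diagram. For λ = (7, 3, 3, 2, 2, 1, 1), n = 19 boxes. Hook lengths by row (left-to-right, top-to-bottom): [13, 10, 7, 4, 3, 2, 1]; [8, 5, 2]; [7, 4, 1]; [5, 2]; [4, 1]; [2]; [1]. Product of hooks = 3913728000. So f^λ = 19! / 3913728000 = 121645100408832000 / 3913728000 = 31081644.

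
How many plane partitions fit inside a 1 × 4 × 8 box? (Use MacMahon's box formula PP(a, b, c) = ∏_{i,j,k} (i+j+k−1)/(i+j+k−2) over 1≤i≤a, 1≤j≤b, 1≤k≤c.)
PP(1, 4, 8) = 495

Evaluate the triple product over i = 1..1, j = 1..4, k = 1..8. The factors are (2/1) · (3/2) · (4/3) · (5/4) · (6/5) · (7/6) · (8/7) · (9/8) · … (32 factors total). The numerators and denominators telescope so the product is an integer; carrying out the multiplication exactly gives PP(1, 4, 8) = 495.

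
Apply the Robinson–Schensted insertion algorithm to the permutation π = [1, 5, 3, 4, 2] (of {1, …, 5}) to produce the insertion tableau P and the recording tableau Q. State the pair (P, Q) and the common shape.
P = [1, 2, 4] / [3] / [5];  Q = [1, 2, 4] / [3] / [5];  common shape = (3, 1, 1)

Row-insert the values π_1, π_2, … into P one at a time, bumping the leftmost entry strictly greater than the inserted value down to the next row. The recording tableau Q records, in position (i, j), the step at which that cell was added to P.
  Insert 1 (step 1): P = [1];  Q = [1]
  Insert 5 (step 2): P = [1, 5];  Q = [1, 2]
  Insert 3 (step 3): P = [1, 3] / [5];  Q = [1, 2] / [3]
  Insert 4 (step 4): P = [1, 3, 4] / [5];  Q = [1, 2, 4] / [3]
  Insert 2 (step 5): P = [1, 2, 4] / [3] / [5];  Q = [1, 2, 4] / [3] / [5]
Final shape: (3, 1, 1).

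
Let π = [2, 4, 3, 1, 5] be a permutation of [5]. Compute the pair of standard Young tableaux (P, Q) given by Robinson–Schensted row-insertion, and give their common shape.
P = [1, 3, 5] / [2] / [4];  Q = [1, 2, 5] / [3] / [4];  common shape = (3, 1, 1)

Row-insert the values π_1, π_2, … into P one at a time, bumping the leftmost entry strictly greater than the inserted value down to the next row. The recording tableau Q records, in position (i, j), the step at which that cell was added to P.
  Insert 2 (step 1): P = [2];  Q = [1]
  Insert 4 (step 2): P = [2, 4];  Q = [1, 2]
  Insert 3 (step 3): P = [2, 3] / [4];  Q = [1, 2] / [3]
  Insert 1 (step 4): P = [1, 3] / [2] / [4];  Q = [1, 2] / [3] / [4]
  Insert 5 (step 5): P = [1, 3, 5] / [2] / [4];  Q = [1, 2, 5] / [3] / [4]
Final shape: (3, 1, 1).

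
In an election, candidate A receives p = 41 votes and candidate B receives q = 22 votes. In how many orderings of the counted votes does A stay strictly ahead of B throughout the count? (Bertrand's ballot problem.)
Strict-lead orderings = 15902099171057505

Total orderings of the 63 votes with 41 for A: C(63, 41) = 52728013040874885. By the Bertrand ballot formula (Cycle Lemma / reflection principle), the number of orderings in which A is strictly ahead of B throughout is (p − q)/(p + q) · C(p + q, p) = (41 − 22)/(41 + 22) · 52728013040874885 = 15902099171057505.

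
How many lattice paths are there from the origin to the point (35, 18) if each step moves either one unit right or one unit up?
Number of paths = 64617565719070

A monotone lattice path from (0, 0) to (35, 18) consists of 35 east steps and 18 north steps in some order, so it is determined by which 35 of the 53 steps are east. The count is C(53, 35) = 64617565719070.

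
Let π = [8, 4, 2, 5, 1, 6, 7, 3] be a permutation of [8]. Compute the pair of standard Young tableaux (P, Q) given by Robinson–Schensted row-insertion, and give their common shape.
P = [1, 3, 6, 7] / [2, 5] / [4] / [8];  Q = [1, 4, 6, 7] / [2, 8] / [3] / [5];  common shape = (4, 2, 1, 1)

Row-insert the values π_1, π_2, … into P one at a time, bumping the leftmost entry strictly greater than the inserted value down to the next row. The recording tableau Q records, in position (i, j), the step at which that cell was added to P.
  Insert 8 (step 1): P = [8];  Q = [1]
  Insert 4 (step 2): P = [4] / [8];  Q = [1] / [2]
  Insert 2 (step 3): P = [2] / [4] / [8];  Q = [1] / [2] / [3]
  Insert 5 (step 4): P = [2, 5] / [4] / [8];  Q = [1, 4] / [2] / [3]
  Insert 1 (step 5): P = [1, 5] / [2] / [4] / [8];  Q = [1, 4] / [2] / [3] / [5]
  Insert 6 (step 6): P = [1, 5, 6] / [2] / [4] / [8];  Q = [1, 4, 6] / [2] / [3] / [5]
  Insert 7 (step 7): P = [1, 5, 6, 7] / [2] / [4] / [8];  Q = [1, 4, 6, 7] / [2] / [3] / [5]
  Insert 3 (step 8): P = [1, 3, 6, 7] / [2, 5] / [4] / [8];  Q = [1, 4, 6, 7] / [2, 8] / [3] / [5]
Final shape: (4, 2, 1, 1).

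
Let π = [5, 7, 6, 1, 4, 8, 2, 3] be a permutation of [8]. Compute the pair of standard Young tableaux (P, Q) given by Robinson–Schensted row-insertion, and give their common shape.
P = [1, 2, 3] / [4, 6, 8] / [5] / [7];  Q = [1, 2, 6] / [3, 5, 8] / [4] / [7];  common shape = (3, 3, 1, 1)

Row-insert the values π_1, π_2, … into P one at a time, bumping the leftmost entry strictly greater than the inserted value down to the next row. The recording tableau Q records, in position (i, j), the step at which that cell was added to P.
  Insert 5 (step 1): P = [5];  Q = [1]
  Insert 7 (step 2): P = [5, 7];  Q = [1, 2]
  Insert 6 (step 3): P = [5, 6] / [7];  Q = [1, 2] / [3]
  Insert 1 (step 4): P = [1, 6] / [5] / [7];  Q = [1, 2] / [3] / [4]
  Insert 4 (step 5): P = [1, 4] / [5, 6] / [7];  Q = [1, 2] / [3, 5] / [4]
  Insert 8 (step 6): P = [1, 4, 8] / [5, 6] / [7];  Q = [1, 2, 6] / [3, 5] / [4]
  Insert 2 (step 7): P = [1, 2, 8] / [4, 6] / [5] / [7];  Q = [1, 2, 6] / [3, 5] / [4] / [7]
  Insert 3 (step 8): P = [1, 2, 3] / [4, 6, 8] / [5] / [7];  Q = [1, 2, 6] / [3, 5, 8] / [4] / [7]
Final shape: (3, 3, 1, 1).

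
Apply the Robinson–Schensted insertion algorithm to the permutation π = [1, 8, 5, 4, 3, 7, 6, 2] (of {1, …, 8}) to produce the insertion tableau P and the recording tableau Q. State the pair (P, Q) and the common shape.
P = [1, 2, 6] / [3, 7] / [4] / [5] / [8];  Q = [1, 2, 6] / [3, 7] / [4] / [5] / [8];  common shape = (3, 2, 1, 1, 1)

Row-insert the values π_1, π_2, … into P one at a time, bumping the leftmost entry strictly greater than the inserted value down to the next row. The recording tableau Q records, in position (i, j), the step at which that cell was added to P.
  Insert 1 (step 1): P = [1];  Q = [1]
  Insert 8 (step 2): P = [1, 8];  Q = [1, 2]
  Insert 5 (step 3): P = [1, 5] / [8];  Q = [1, 2] / [3]
  Insert 4 (step 4): P = [1, 4] / [5] / [8];  Q = [1, 2] / [3] / [4]
  Insert 3 (step 5): P = [1, 3] / [4] / [5] / [8];  Q = [1, 2] / [3] / [4] / [5]
  Insert 7 (step 6): P = [1, 3, 7] / [4] / [5] / [8];  Q = [1, 2, 6] / [3] / [4] / [5]
  Insert 6 (step 7): P = [1, 3, 6] / [4, 7] / [5] / [8];  Q = [1, 2, 6] / [3, 7] / [4] / [5]
  Insert 2 (step 8): P = [1, 2, 6] / [3, 7] / [4] / [5] / [8];  Q = [1, 2, 6] / [3, 7] / [4] / [5] / [8]
Final shape: (3, 2, 1, 1, 1).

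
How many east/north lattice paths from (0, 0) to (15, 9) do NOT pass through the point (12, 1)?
Number of paths = 1305359

Total paths from (0, 0) to (15, 9): C(24, 15) = 1307504. Paths through (12, 1): (paths (0, 0) → (12, 1)) × (paths (12, 1) → (15, 9)) = C(13, 12) · C(11, 3) = 13 · 165 = 2145. Avoidance count = 1307504 − 2145 = 1305359.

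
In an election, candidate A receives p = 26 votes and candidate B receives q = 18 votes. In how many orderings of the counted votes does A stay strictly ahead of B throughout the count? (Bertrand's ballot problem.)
Strict-lead orderings = 187187399448

Total orderings of the 44 votes with 26 for A: C(44, 26) = 1029530696964. By the Bertrand ballot formula (Cycle Lemma / reflection principle), the number of orderings in which A is strictly ahead of B throughout is (p − q)/(p + q) · C(p + q, p) = (26 − 18)/(26 + 18) · 1029530696964 = 187187399448.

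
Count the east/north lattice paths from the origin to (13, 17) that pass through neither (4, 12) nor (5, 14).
Number of paths = 115098490

Inclusion–exclusion. Total paths: C(30, 13) = 119759850. Through P₁: C(16, 4)·C(14, 9) = 3643640. Through P₂: C(19, 5)·C(11, 8) = 1918620. Since P₁ is strictly southwest of P₂, a monotone path through both must visit P₁ then P₂; paths through both = C(16, 4)·C(3, 1)·C(11, 8) = 900900. Avoid both = 119759850 − 3643640 − 1918620 + 900900 = 115098490.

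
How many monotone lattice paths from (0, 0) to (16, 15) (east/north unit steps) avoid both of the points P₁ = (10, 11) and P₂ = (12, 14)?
Number of paths = 195817135

Inclusion–exclusion. Total paths: C(31, 16) = 300540195. Through P₁: C(21, 10)·C(10, 6) = 74070360. Through P₂: C(26, 12)·C(5, 4) = 48288500. Since P₁ is strictly southwest of P₂, a monotone path through both must visit P₁ then P₂; paths through both = C(21, 10)·C(5, 2)·C(5, 4) = 17635800. Avoid both = 300540195 − 74070360 − 48288500 + 17635800 = 195817135.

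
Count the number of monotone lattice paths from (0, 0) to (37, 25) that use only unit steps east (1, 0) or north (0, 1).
Number of paths = 147405545359541742

A monotone lattice path from (0, 0) to (37, 25) consists of 37 east steps and 25 north steps in some order, so it is determined by which 37 of the 62 steps are east. The count is C(62, 37) = 147405545359541742.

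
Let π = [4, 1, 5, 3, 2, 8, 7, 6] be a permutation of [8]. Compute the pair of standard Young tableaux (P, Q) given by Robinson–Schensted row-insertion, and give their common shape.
P = [1, 2, 6] / [3, 5, 7] / [4, 8];  Q = [1, 3, 6] / [2, 4, 7] / [5, 8];  common shape = (3, 3, 2)

Row-insert the values π_1, π_2, … into P one at a time, bumping the leftmost entry strictly greater than the inserted value down to the next row. The recording tableau Q records, in position (i, j), the step at which that cell was added to P.
  Insert 4 (step 1): P = [4];  Q = [1]
  Insert 1 (step 2): P = [1] / [4];  Q = [1] / [2]
  Insert 5 (step 3): P = [1, 5] / [4];  Q = [1, 3] / [2]
  Insert 3 (step 4): P = [1, 3] / [4, 5];  Q = [1, 3] / [2, 4]
  Insert 2 (step 5): P = [1, 2] / [3, 5] / [4];  Q = [1, 3] / [2, 4] / [5]
  Insert 8 (step 6): P = [1, 2, 8] / [3, 5] / [4];  Q = [1, 3, 6] / [2, 4] / [5]
  Insert 7 (step 7): P = [1, 2, 7] / [3, 5, 8] / [4];  Q = [1, 3, 6] / [2, 4, 7] / [5]
  Insert 6 (step 8): P = [1, 2, 6] / [3, 5, 7] / [4, 8];  Q = [1, 3, 6] / [2, 4, 7] / [5, 8]
Final shape: (3, 3, 2).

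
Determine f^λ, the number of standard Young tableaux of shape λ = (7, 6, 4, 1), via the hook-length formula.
# SYT of shape (7, 6, 4, 1) = 2756754

Hook-length formula: f^λ = n! / Π hook(c), product over all cells c of the Young diagram. For λ = (7, 6, 4, 1), n = 18 boxes. Hook lengths by row (left-to-right, top-to-bottom): [10, 8, 7, 6, 4, 3, 1]; [8, 6, 5, 4, 2, 1]; [5, 3, 2, 1]; [1]. Product of hooks = 2322432000. So f^λ = 18! / 2322432000 = 6402373705728000 / 2322432000 = 2756754.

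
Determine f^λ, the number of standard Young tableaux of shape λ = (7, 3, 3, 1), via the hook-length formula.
# SYT of shape (7, 3, 3, 1) = 27027

Hook-length formula: f^λ = n! / Π hook(c), product over all cells c of the Young diagram. For λ = (7, 3, 3, 1), n = 14 boxes. Hook lengths by row (left-to-right, top-to-bottom): [10, 8, 7, 4, 3, 2, 1]; [5, 3, 2]; [4, 2, 1]; [1]. Product of hooks = 3225600. So f^λ = 14! / 3225600 = 87178291200 / 3225600 = 27027.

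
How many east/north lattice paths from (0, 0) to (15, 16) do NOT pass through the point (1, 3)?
Number of paths = 220306995

Total paths from (0, 0) to (15, 16): C(31, 15) = 300540195. Paths through (1, 3): (paths (0, 0) → (1, 3)) × (paths (1, 3) → (15, 16)) = C(4, 1) · C(27, 14) = 4 · 20058300 = 80233200. Avoidance count = 300540195 − 80233200 = 220306995.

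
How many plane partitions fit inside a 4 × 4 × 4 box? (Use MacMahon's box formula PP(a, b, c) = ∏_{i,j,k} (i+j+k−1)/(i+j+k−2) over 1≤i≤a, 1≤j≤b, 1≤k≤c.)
PP(4, 4, 4) = 232848

Evaluate the triple product over i = 1..4, j = 1..4, k = 1..4. The factors are (2/1) · (3/2) · (4/3) · (5/4) · (3/2) · (4/3) · (5/4) · (6/5) · … (64 factors total). The numerators and denominators telescope so the product is an integer; carrying out the multiplication exactly gives PP(4, 4, 4) = 232848.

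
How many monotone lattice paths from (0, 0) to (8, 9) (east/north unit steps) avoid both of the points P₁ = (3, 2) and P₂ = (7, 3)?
Number of paths = 15900

Inclusion–exclusion. Total paths: C(17, 8) = 24310. Through P₁: C(5, 3)·C(12, 5) = 7920. Through P₂: C(10, 7)·C(7, 1) = 840. Since P₁ is strictly southwest of P₂, a monotone path through both must visit P₁ then P₂; paths through both = C(5, 3)·C(5, 4)·C(7, 1) = 350. Avoid both = 24310 − 7920 − 840 + 350 = 15900.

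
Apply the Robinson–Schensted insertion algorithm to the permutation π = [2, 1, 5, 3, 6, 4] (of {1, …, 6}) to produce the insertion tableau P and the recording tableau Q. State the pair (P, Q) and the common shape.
P = [1, 3, 4] / [2, 5, 6];  Q = [1, 3, 5] / [2, 4, 6];  common shape = (3, 3)

Row-insert the values π_1, π_2, … into P one at a time, bumping the leftmost entry strictly greater than the inserted value down to the next row. The recording tableau Q records, in position (i, j), the step at which that cell was added to P.
  Insert 2 (step 1): P = [2];  Q = [1]
  Insert 1 (step 2): P = [1] / [2];  Q = [1] / [2]
  Insert 5 (step 3): P = [1, 5] / [2];  Q = [1, 3] / [2]
  Insert 3 (step 4): P = [1, 3] / [2, 5];  Q = [1, 3] / [2, 4]
  Insert 6 (step 5): P = [1, 3, 6] / [2, 5];  Q = [1, 3, 5] / [2, 4]
  Insert 4 (step 6): P = [1, 3, 4] / [2, 5, 6];  Q = [1, 3, 5] / [2, 4, 6]
Final shape: (3, 3).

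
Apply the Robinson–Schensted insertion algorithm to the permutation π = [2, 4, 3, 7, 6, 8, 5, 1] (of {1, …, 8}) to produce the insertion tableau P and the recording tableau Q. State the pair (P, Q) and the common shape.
P = [1, 3, 5, 8] / [2, 6] / [4] / [7];  Q = [1, 2, 4, 6] / [3, 5] / [7] / [8];  common shape = (4, 2, 1, 1)

Row-insert the values π_1, π_2, … into P one at a time, bumping the leftmost entry strictly greater than the inserted value down to the next row. The recording tableau Q records, in position (i, j), the step at which that cell was added to P.
  Insert 2 (step 1): P = [2];  Q = [1]
  Insert 4 (step 2): P = [2, 4];  Q = [1, 2]
  Insert 3 (step 3): P = [2, 3] / [4];  Q = [1, 2] / [3]
  Insert 7 (step 4): P = [2, 3, 7] / [4];  Q = [1, 2, 4] / [3]
  Insert 6 (step 5): P = [2, 3, 6] / [4, 7];  Q = [1, 2, 4] / [3, 5]
  Insert 8 (step 6): P = [2, 3, 6, 8] / [4, 7];  Q = [1, 2, 4, 6] / [3, 5]
  Insert 5 (step 7): P = [2, 3, 5, 8] / [4, 6] / [7];  Q = [1, 2, 4, 6] / [3, 5] / [7]
  Insert 1 (step 8): P = [1, 3, 5, 8] / [2, 6] / [4] / [7];  Q = [1, 2, 4, 6] / [3, 5] / [7] / [8]
Final shape: (4, 2, 1, 1).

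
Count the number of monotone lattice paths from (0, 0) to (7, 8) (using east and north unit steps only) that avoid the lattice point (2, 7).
Number of paths = 6219

Total paths from (0, 0) to (7, 8): C(15, 7) = 6435. Paths through (2, 7): (paths (0, 0) → (2, 7)) × (paths (2, 7) → (7, 8)) = C(9, 2) · C(6, 5) = 36 · 6 = 216. Avoidance count = 6435 − 216 = 6219.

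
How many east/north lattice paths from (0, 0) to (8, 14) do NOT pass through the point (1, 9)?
Number of paths = 311850

Total paths from (0, 0) to (8, 14): C(22, 8) = 319770. Paths through (1, 9): (paths (0, 0) → (1, 9)) × (paths (1, 9) → (8, 14)) = C(10, 1) · C(12, 7) = 10 · 792 = 7920. Avoidance count = 319770 − 7920 = 311850.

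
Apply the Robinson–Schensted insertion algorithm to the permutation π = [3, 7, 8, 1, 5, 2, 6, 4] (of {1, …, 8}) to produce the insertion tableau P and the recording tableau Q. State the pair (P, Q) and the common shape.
P = [1, 2, 4] / [3, 5, 6] / [7, 8];  Q = [1, 2, 3] / [4, 5, 7] / [6, 8];  common shape = (3, 3, 2)

Row-insert the values π_1, π_2, … into P one at a time, bumping the leftmost entry strictly greater than the inserted value down to the next row. The recording tableau Q records, in position (i, j), the step at which that cell was added to P.
  Insert 3 (step 1): P = [3];  Q = [1]
  Insert 7 (step 2): P = [3, 7];  Q = [1, 2]
  Insert 8 (step 3): P = [3, 7, 8];  Q = [1, 2, 3]
  Insert 1 (step 4): P = [1, 7, 8] / [3];  Q = [1, 2, 3] / [4]
  Insert 5 (step 5): P = [1, 5, 8] / [3, 7];  Q = [1, 2, 3] / [4, 5]
  Insert 2 (step 6): P = [1, 2, 8] / [3, 5] / [7];  Q = [1, 2, 3] / [4, 5] / [6]
  Insert 6 (step 7): P = [1, 2, 6] / [3, 5, 8] / [7];  Q = [1, 2, 3] / [4, 5, 7] / [6]
  Insert 4 (step 8): P = [1, 2, 4] / [3, 5, 6] / [7, 8];  Q = [1, 2, 3] / [4, 5, 7] / [6, 8]
Final shape: (3, 3, 2).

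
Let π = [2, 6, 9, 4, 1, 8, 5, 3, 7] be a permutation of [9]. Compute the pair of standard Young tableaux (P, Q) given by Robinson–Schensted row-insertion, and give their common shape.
P = [1, 3, 5, 7] / [2, 4] / [6, 8] / [9];  Q = [1, 2, 3, 9] / [4, 6] / [5, 7] / [8];  common shape = (4, 2, 2, 1)

Row-insert the values π_1, π_2, … into P one at a time, bumping the leftmost entry strictly greater than the inserted value down to the next row. The recording tableau Q records, in position (i, j), the step at which that cell was added to P.
  Insert 2 (step 1): P = [2];  Q = [1]
  Insert 6 (step 2): P = [2, 6];  Q = [1, 2]
  Insert 9 (step 3): P = [2, 6, 9];  Q = [1, 2, 3]
  Insert 4 (step 4): P = [2, 4, 9] / [6];  Q = [1, 2, 3] / [4]
  Insert 1 (step 5): P = [1, 4, 9] / [2] / [6];  Q = [1, 2, 3] / [4] / [5]
  Insert 8 (step 6): P = [1, 4, 8] / [2, 9] / [6];  Q = [1, 2, 3] / [4, 6] / [5]
  Insert 5 (step 7): P = [1, 4, 5] / [2, 8] / [6, 9];  Q = [1, 2, 3] / [4, 6] / [5, 7]
  Insert 3 (step 8): P = [1, 3, 5] / [2, 4] / [6, 8] / [9];  Q = [1, 2, 3] / [4, 6] / [5, 7] / [8]
  Insert 7 (step 9): P = [1, 3, 5, 7] / [2, 4] / [6, 8] / [9];  Q = [1, 2, 3, 9] / [4, 6] / [5, 7] / [8]
Final shape: (4, 2, 2, 1).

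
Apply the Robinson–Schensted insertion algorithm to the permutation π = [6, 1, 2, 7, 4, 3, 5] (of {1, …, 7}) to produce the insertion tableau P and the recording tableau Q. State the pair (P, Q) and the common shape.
P = [1, 2, 3, 5] / [4, 7] / [6];  Q = [1, 3, 4, 7] / [2, 5] / [6];  common shape = (4, 2, 1)

Row-insert the values π_1, π_2, … into P one at a time, bumping the leftmost entry strictly greater than the inserted value down to the next row. The recording tableau Q records, in position (i, j), the step at which that cell was added to P.
  Insert 6 (step 1): P = [6];  Q = [1]
  Insert 1 (step 2): P = [1] / [6];  Q = [1] / [2]
  Insert 2 (step 3): P = [1, 2] / [6];  Q = [1, 3] / [2]
  Insert 7 (step 4): P = [1, 2, 7] / [6];  Q = [1, 3, 4] / [2]
  Insert 4 (step 5): P = [1, 2, 4] / [6, 7];  Q = [1, 3, 4] / [2, 5]
  Insert 3 (step 6): P = [1, 2, 3] / [4, 7] / [6];  Q = [1, 3, 4] / [2, 5] / [6]
  Insert 5 (step 7): P = [1, 2, 3, 5] / [4, 7] / [6];  Q = [1, 3, 4, 7] / [2, 5] / [6]
Final shape: (4, 2, 1).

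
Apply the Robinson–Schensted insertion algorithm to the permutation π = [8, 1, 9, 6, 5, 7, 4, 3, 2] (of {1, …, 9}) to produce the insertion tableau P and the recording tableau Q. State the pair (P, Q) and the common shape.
P = [1, 2, 7] / [3, 9] / [4] / [5] / [6] / [8];  Q = [1, 3, 6] / [2, 4] / [5] / [7] / [8] / [9];  common shape = (3, 2, 1, 1, 1, 1)

Row-insert the values π_1, π_2, … into P one at a time, bumping the leftmost entry strictly greater than the inserted value down to the next row. The recording tableau Q records, in position (i, j), the step at which that cell was added to P.
  Insert 8 (step 1): P = [8];  Q = [1]
  Insert 1 (step 2): P = [1] / [8];  Q = [1] / [2]
  Insert 9 (step 3): P = [1, 9] / [8];  Q = [1, 3] / [2]
  Insert 6 (step 4): P = [1, 6] / [8, 9];  Q = [1, 3] / [2, 4]
  Insert 5 (step 5): P = [1, 5] / [6, 9] / [8];  Q = [1, 3] / [2, 4] / [5]
  Insert 7 (step 6): P = [1, 5, 7] / [6, 9] / [8];  Q = [1, 3, 6] / [2, 4] / [5]
  Insert 4 (step 7): P = [1, 4, 7] / [5, 9] / [6] / [8];  Q = [1, 3, 6] / [2, 4] / [5] / [7]
  Insert 3 (step 8): P = [1, 3, 7] / [4, 9] / [5] / [6] / [8];  Q = [1, 3, 6] / [2, 4] / [5] / [7] / [8]
  Insert 2 (step 9): P = [1, 2, 7] / [3, 9] / [4] / [5] / [6] / [8];  Q = [1, 3, 6] / [2, 4] / [5] / [7] / [8] / [9]
Final shape: (3, 2, 1, 1, 1, 1).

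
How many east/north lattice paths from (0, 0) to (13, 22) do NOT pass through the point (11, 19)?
Number of paths = 930064800

Total paths from (0, 0) to (13, 22): C(35, 13) = 1476337800. Paths through (11, 19): (paths (0, 0) → (11, 19)) × (paths (11, 19) → (13, 22)) = C(30, 11) · C(5, 2) = 54627300 · 10 = 546273000. Avoidance count = 1476337800 − 546273000 = 930064800.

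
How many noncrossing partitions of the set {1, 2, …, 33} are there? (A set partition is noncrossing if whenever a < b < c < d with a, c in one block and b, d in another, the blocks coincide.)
C_33 = 212336130412243110

These noncrossing partitions are counted by the Catalan number C_n = (1/(n + 1)) · C(2n, n). For n = 33: C_33 = (1/34) · C(66, 33) = 7219428434016265740/34 = 212336130412243110.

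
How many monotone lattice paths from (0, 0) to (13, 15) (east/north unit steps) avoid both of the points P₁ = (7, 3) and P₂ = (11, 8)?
Number of paths = 33037848

Inclusion–exclusion. Total paths: C(28, 13) = 37442160. Through P₁: C(10, 7)·C(18, 6) = 2227680. Through P₂: C(19, 11)·C(9, 2) = 2720952. Since P₁ is strictly southwest of P₂, a monotone path through both must visit P₁ then P₂; paths through both = C(10, 7)·C(9, 4)·C(9, 2) = 544320. Avoid both = 37442160 − 2227680 − 2720952 + 544320 = 33037848.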